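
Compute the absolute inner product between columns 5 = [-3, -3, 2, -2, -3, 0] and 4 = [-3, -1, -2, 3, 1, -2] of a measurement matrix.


Inner product: -3*-3 + -3*-1 + 2*-2 + -2*3 + -3*1 + 0*-2
Products: [9, 3, -4, -6, -3, 0]
Sum = -1.
|dot| = 1.

1


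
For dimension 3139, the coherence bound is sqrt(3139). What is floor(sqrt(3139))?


56^2 = 3136 <= 3139 < 3249 = 57^2, so 56 <= sqrt(3139) < 57.
floor(sqrt(3139)) = 56.

56


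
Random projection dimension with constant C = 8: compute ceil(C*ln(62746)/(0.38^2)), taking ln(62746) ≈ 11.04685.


ln(62746) ≈ 11.04685.
eps^2 = 0.38^2 = 0.1444.
C*ln(N)/eps^2 ≈ 8*11.04685/0.1444 ≈ 612.0139.
m = ceil(612.0139) = 613.

613


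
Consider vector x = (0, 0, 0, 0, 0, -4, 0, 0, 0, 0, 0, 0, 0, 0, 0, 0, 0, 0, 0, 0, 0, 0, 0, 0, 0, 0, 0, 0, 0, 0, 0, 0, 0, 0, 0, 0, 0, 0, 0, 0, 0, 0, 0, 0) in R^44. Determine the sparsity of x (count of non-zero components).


Non-zero positions: [5].
Sparsity = 1.

1


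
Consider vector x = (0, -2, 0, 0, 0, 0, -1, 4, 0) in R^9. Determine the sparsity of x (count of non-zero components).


Non-zero positions: [1, 6, 7].
Sparsity = 3.

3


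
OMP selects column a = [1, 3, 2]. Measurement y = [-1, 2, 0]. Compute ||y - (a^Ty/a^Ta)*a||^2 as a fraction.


a^T a = 14.
a^T y = 5.
coeff = 5/14 = 5/14.
||r||^2 = 45/14.

45/14


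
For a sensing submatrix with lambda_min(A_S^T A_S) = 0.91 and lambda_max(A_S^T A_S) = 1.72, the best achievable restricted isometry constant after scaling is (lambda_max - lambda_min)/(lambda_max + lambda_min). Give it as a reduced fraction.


lambda_max - lambda_min = 1.72 - 0.91 = 0.81.
lambda_max + lambda_min = 1.72 + 0.91 = 2.63.
delta = 0.81/2.63 = 81/263.

81/263


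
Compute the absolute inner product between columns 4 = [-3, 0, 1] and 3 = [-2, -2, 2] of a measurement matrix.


Inner product: -3*-2 + 0*-2 + 1*2
Products: [6, 0, 2]
Sum = 8.
|dot| = 8.

8


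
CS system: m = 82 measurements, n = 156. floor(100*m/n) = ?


100*m/n = 100*82/156 ≈ 52.5641.
floor = 52.

52


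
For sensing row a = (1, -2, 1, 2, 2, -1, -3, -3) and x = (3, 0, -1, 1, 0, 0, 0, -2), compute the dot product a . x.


Non-zero terms: ['1*3', '1*-1', '2*1', '-3*-2']
Products: [3, -1, 2, 6]
y = sum = 10.

10


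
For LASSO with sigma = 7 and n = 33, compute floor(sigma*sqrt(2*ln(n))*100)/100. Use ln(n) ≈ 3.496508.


ln(33) ≈ 3.496508.
2*ln(n) ≈ 6.993016.
sqrt(2*ln(n)) ≈ sqrt(6.993016) ≈ 2.644431.
lambda ≈ 7*2.644431 = 18.511017.
floor(lambda*100)/100 = 18.51.

18.51


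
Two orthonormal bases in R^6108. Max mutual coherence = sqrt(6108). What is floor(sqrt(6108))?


78^2 = 6084 <= 6108 < 6241 = 79^2, so 78 <= sqrt(6108) < 79.
floor(sqrt(6108)) = 78.

78


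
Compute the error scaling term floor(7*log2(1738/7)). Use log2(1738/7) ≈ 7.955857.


log2(n/k) = log2(1738/7) ≈ 7.955857.
k*log2(n/k) ≈ 7*7.955857 = 55.690999.
floor(55.690999) = 55.

55


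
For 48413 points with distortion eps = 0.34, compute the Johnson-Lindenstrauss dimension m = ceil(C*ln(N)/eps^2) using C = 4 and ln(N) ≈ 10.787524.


ln(48413) ≈ 10.787524.
eps^2 = 0.34^2 = 0.1156.
C*ln(N)/eps^2 ≈ 4*10.787524/0.1156 ≈ 373.2707.
m = ceil(373.2707) = 374.

374


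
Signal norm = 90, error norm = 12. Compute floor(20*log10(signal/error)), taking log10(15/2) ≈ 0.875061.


||x||/||e|| = 90/12 = 15/2.
log10(15/2) ≈ 0.875061.
20*log10(||x||/||e||) ≈ 20*0.875061 = 17.50122.
floor(17.50122) = 17.

17


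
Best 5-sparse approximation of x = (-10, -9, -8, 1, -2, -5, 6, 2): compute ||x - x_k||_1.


Sorted |x_i| descending: [10, 9, 8, 6, 5, 2, 2, 1]
Keep top 5: [10, 9, 8, 6, 5]
Tail entries: [2, 2, 1]
L1 error = sum of tail = 5.

5


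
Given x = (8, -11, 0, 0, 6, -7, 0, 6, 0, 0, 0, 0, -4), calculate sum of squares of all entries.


Non-zero entries: [(0, 8), (1, -11), (4, 6), (5, -7), (7, 6), (12, -4)]
Squares: [64, 121, 36, 49, 36, 16]
||x||_2^2 = sum = 322.

322


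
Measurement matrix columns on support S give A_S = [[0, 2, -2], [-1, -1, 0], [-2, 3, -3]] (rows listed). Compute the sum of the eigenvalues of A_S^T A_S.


Sum of eigenvalues of A_S^T A_S = trace(A_S^T A_S) = sum of squared column norms of A_S.
A_S^T A_S diagonal: [5, 14, 13].
trace = 5 + 14 + 13 = 32.

32


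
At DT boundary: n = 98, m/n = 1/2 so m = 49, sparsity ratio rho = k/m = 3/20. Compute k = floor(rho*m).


m = 1/2*98 = 49.
rho = 3/20.
rho*m = 3/20*49 = 7.35.
k = floor(7.35) = 7.

7


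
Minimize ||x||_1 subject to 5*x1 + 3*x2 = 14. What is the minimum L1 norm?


Axis intercepts:
  x1 = 14/5, x2 = 0: L1 = 14/5
  x1 = 0, x2 = 14/3: L1 = 14/3
x* = (14/5, 0)
||x*||_1 = 14/5.

14/5


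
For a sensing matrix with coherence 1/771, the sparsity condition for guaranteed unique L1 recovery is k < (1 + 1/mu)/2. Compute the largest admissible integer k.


1/mu = 771.
1 + 1/mu = 772.
(1 + 1/mu)/2 = 386 is an integer and the inequality is strict, so k_max = 386 - 1 = 385.

385


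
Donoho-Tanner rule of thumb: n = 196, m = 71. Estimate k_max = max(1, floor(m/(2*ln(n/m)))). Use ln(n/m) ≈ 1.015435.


n/m = 196/71.
ln(n/m) ≈ 1.015435.
2*ln(n/m) ≈ 2.03087.
m/(2*ln(n/m)) ≈ 71/2.03087 ≈ 34.9604.
floor = 34.
k_max = max(1, 34) = 34.

34


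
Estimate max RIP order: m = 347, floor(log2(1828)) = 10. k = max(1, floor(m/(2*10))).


floor(log2(1828)) = 10.
2*10 = 20.
m/(2*floor(log2(n))) = 347/20 ≈ 17.35.
floor = 17.
k = max(1, 17) = 17.

17


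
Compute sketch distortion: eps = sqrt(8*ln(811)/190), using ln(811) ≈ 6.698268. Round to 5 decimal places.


ln(811) ≈ 6.698268.
8*ln(N)/m ≈ 8*6.698268/190 ≈ 0.28203234.
eps = sqrt(0.28203234) ≈ 0.5310672 ≈ 0.53107.

0.53107


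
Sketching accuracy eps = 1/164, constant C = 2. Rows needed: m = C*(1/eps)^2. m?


1/eps = 164.
(1/eps)^2 = 26896.
m = 2*26896 = 53792.

53792


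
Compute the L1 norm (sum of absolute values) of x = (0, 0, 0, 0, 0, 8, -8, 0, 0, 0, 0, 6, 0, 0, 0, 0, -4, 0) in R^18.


Non-zero entries: [(5, 8), (6, -8), (11, 6), (16, -4)]
Absolute values: [8, 8, 6, 4]
||x||_1 = sum = 26.

26


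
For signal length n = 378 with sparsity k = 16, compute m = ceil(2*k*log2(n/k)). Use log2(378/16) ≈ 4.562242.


log2(n/k) = log2(378/16) ≈ 4.562242.
2*k*log2(n/k) ≈ 2*16*4.562242 = 145.991744.
m = ceil(145.991744) = 146.

146


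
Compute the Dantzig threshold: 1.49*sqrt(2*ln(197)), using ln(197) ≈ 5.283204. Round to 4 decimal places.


ln(197) ≈ 5.283204.
2*ln(n) ≈ 10.566408.
sqrt(2*ln(n)) ≈ sqrt(10.566408) ≈ 3.250601.
threshold ≈ 1.49*3.250601 = 4.84339549 ≈ 4.8434.

4.8434


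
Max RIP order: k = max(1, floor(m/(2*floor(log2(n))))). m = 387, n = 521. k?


floor(log2(521)) = 9.
2*9 = 18.
m/(2*floor(log2(n))) = 387/18 ≈ 21.5.
floor = 21.
k = max(1, 21) = 21.

21


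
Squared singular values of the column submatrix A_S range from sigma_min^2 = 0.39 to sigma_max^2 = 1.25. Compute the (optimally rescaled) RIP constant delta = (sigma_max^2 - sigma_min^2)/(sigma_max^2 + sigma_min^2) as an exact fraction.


lambda_max - lambda_min = 1.25 - 0.39 = 0.86.
lambda_max + lambda_min = 1.25 + 0.39 = 1.64.
delta = 0.86/1.64 = 86/164 = 43/82.

43/82


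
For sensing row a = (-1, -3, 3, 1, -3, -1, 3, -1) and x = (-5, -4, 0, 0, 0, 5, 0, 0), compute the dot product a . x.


Non-zero terms: ['-1*-5', '-3*-4', '-1*5']
Products: [5, 12, -5]
y = sum = 12.

12


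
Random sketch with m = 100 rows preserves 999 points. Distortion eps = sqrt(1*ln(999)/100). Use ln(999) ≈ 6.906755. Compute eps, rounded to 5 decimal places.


ln(999) ≈ 6.906755.
1*ln(N)/m ≈ 1*6.906755/100 ≈ 0.06906755.
eps = sqrt(0.06906755) ≈ 0.2628071 ≈ 0.26281.

0.26281


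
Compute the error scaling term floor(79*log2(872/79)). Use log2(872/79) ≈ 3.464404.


log2(n/k) = log2(872/79) ≈ 3.464404.
k*log2(n/k) ≈ 79*3.464404 = 273.687916.
floor(273.687916) = 273.

273


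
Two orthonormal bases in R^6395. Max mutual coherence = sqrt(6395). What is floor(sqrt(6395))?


79^2 = 6241 <= 6395 < 6400 = 80^2, so 79 <= sqrt(6395) < 80.
floor(sqrt(6395)) = 79.

79


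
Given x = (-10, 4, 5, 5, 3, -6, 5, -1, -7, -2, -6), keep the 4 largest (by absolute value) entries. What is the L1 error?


Sorted |x_i| descending: [10, 7, 6, 6, 5, 5, 5, 4, 3, 2, 1]
Keep top 4: [10, 7, 6, 6]
Tail entries: [5, 5, 5, 4, 3, 2, 1]
L1 error = sum of tail = 25.

25


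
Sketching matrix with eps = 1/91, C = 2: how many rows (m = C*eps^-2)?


1/eps = 91.
(1/eps)^2 = 8281.
m = 2*8281 = 16562.

16562


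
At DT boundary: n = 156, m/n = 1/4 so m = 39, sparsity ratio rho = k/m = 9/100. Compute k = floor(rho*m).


m = 1/4*156 = 39.
rho = 9/100.
rho*m = 9/100*39 = 3.51.
k = floor(3.51) = 3.

3


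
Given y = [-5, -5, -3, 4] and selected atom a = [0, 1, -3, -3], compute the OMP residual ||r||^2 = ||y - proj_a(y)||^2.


a^T a = 19.
a^T y = -8.
coeff = -8/19 = -8/19.
||r||^2 = 1361/19.

1361/19


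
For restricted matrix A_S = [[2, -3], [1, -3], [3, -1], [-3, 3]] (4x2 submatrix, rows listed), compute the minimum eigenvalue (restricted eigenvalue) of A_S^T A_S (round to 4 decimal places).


A_S^T A_S = [[23, -21], [-21, 28]].
trace = 51.
det = 203.
disc = trace^2 - 4*det = 2601 - 4*203 = 1789.
sqrt(1789) ≈ 42.296572.
lam_min = (51 - sqrt(1789))/2 ≈ (51 - 42.296572)/2 = 4.351714 ≈ 4.3517.

4.3517


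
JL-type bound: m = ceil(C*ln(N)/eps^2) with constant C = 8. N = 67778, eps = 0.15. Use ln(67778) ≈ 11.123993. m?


ln(67778) ≈ 11.123993.
eps^2 = 0.15^2 = 0.0225.
C*ln(N)/eps^2 ≈ 8*11.123993/0.0225 ≈ 3955.1975.
m = ceil(3955.1975) = 3956.

3956


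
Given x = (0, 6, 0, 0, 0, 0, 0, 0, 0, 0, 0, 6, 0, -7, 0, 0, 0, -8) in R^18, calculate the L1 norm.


Non-zero entries: [(1, 6), (11, 6), (13, -7), (17, -8)]
Absolute values: [6, 6, 7, 8]
||x||_1 = sum = 27.

27


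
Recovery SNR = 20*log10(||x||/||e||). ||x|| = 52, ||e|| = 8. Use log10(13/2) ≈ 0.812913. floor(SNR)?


||x||/||e|| = 52/8 = 13/2.
log10(13/2) ≈ 0.812913.
20*log10(||x||/||e||) ≈ 20*0.812913 = 16.25826.
floor(16.25826) = 16.

16


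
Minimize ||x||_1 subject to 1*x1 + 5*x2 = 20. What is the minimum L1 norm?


Axis intercepts:
  x1 = 20, x2 = 0: L1 = 20
  x1 = 0, x2 = 4: L1 = 4
x* = (0, 4)
||x*||_1 = 4.

4


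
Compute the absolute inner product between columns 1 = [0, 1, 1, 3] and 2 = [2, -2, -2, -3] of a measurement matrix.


Inner product: 0*2 + 1*-2 + 1*-2 + 3*-3
Products: [0, -2, -2, -9]
Sum = -13.
|dot| = 13.

13


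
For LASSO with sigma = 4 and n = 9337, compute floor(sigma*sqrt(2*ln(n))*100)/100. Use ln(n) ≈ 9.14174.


ln(9337) ≈ 9.14174.
2*ln(n) ≈ 18.28348.
sqrt(2*ln(n)) ≈ sqrt(18.28348) ≈ 4.275919.
lambda ≈ 4*4.275919 = 17.103676.
floor(lambda*100)/100 = 17.10.

17.10


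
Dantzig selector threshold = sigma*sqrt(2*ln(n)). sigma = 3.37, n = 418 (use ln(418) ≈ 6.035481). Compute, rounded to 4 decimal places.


ln(418) ≈ 6.035481.
2*ln(n) ≈ 12.070962.
sqrt(2*ln(n)) ≈ sqrt(12.070962) ≈ 3.474329.
threshold ≈ 3.37*3.474329 = 11.70848873 ≈ 11.7085.

11.7085


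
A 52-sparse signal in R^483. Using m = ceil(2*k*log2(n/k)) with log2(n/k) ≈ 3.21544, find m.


log2(n/k) = log2(483/52) ≈ 3.21544.
2*k*log2(n/k) ≈ 2*52*3.21544 = 334.40576.
m = ceil(334.40576) = 335.

335


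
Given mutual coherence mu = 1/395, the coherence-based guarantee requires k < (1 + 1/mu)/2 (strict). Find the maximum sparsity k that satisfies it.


1/mu = 395.
1 + 1/mu = 396.
(1 + 1/mu)/2 = 198 is an integer and the inequality is strict, so k_max = 198 - 1 = 197.

197


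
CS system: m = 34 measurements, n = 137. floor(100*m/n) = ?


100*m/n = 100*34/137 ≈ 24.8175.
floor = 24.

24


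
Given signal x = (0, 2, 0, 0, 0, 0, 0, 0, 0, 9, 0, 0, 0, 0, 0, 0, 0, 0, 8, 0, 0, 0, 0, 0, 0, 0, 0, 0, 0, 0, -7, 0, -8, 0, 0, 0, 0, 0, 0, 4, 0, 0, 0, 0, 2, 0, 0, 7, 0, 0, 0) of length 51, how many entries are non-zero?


Non-zero positions: [1, 9, 18, 30, 32, 39, 44, 47].
Sparsity = 8.

8


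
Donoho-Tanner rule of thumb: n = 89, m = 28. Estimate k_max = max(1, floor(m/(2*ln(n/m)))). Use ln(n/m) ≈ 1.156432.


n/m = 89/28.
ln(n/m) ≈ 1.156432.
2*ln(n/m) ≈ 2.312864.
m/(2*ln(n/m)) ≈ 28/2.312864 ≈ 12.1062.
floor = 12.
k_max = max(1, 12) = 12.

12


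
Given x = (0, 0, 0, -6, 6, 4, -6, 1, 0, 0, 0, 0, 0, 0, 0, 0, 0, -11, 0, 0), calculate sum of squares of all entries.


Non-zero entries: [(3, -6), (4, 6), (5, 4), (6, -6), (7, 1), (17, -11)]
Squares: [36, 36, 16, 36, 1, 121]
||x||_2^2 = sum = 246.

246


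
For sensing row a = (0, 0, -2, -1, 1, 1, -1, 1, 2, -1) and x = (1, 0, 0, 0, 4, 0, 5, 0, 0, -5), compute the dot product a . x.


Non-zero terms: ['0*1', '1*4', '-1*5', '-1*-5']
Products: [0, 4, -5, 5]
y = sum = 4.

4


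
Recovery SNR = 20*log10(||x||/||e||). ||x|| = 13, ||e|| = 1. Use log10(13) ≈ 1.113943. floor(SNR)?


||x||/||e|| = 13/1 = 13.
log10(13) ≈ 1.113943.
20*log10(||x||/||e||) ≈ 20*1.113943 = 22.27886.
floor(22.27886) = 22.

22


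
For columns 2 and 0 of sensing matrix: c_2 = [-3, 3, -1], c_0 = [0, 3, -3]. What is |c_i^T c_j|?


Inner product: -3*0 + 3*3 + -1*-3
Products: [0, 9, 3]
Sum = 12.
|dot| = 12.

12


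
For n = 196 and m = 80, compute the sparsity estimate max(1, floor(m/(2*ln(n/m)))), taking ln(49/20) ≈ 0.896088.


n/m = 196/80 = 49/20.
ln(n/m) ≈ 0.896088.
2*ln(n/m) ≈ 1.792176.
m/(2*ln(n/m)) ≈ 80/1.792176 ≈ 44.6385.
floor = 44.
k_max = max(1, 44) = 44.

44


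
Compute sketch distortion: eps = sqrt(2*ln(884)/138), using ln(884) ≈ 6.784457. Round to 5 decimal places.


ln(884) ≈ 6.784457.
2*ln(N)/m ≈ 2*6.784457/138 ≈ 0.09832546.
eps = sqrt(0.09832546) ≈ 0.3135689 ≈ 0.31357.

0.31357


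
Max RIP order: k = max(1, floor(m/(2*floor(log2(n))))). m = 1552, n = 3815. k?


floor(log2(3815)) = 11.
2*11 = 22.
m/(2*floor(log2(n))) = 1552/22 ≈ 70.5455.
floor = 70.
k = max(1, 70) = 70.

70


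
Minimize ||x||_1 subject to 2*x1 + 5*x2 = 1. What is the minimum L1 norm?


Axis intercepts:
  x1 = 1/2, x2 = 0: L1 = 1/2
  x1 = 0, x2 = 1/5: L1 = 1/5
x* = (0, 1/5)
||x*||_1 = 1/5.

1/5


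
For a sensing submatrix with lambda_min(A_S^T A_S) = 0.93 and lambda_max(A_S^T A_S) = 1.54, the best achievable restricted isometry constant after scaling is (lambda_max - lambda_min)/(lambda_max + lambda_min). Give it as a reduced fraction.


lambda_max - lambda_min = 1.54 - 0.93 = 0.61.
lambda_max + lambda_min = 1.54 + 0.93 = 2.47.
delta = 0.61/2.47 = 61/247.

61/247


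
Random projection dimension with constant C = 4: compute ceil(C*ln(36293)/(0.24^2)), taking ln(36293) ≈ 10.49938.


ln(36293) ≈ 10.49938.
eps^2 = 0.24^2 = 0.0576.
C*ln(N)/eps^2 ≈ 4*10.49938/0.0576 ≈ 729.1236.
m = ceil(729.1236) = 730.

730


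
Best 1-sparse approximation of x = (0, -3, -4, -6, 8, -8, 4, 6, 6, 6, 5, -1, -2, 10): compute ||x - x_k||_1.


Sorted |x_i| descending: [10, 8, 8, 6, 6, 6, 6, 5, 4, 4, 3, 2, 1, 0]
Keep top 1: [10]
Tail entries: [8, 8, 6, 6, 6, 6, 5, 4, 4, 3, 2, 1, 0]
L1 error = sum of tail = 59.

59


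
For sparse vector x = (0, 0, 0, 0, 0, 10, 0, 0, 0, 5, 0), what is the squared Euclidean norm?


Non-zero entries: [(5, 10), (9, 5)]
Squares: [100, 25]
||x||_2^2 = sum = 125.

125


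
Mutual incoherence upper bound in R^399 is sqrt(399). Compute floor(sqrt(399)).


19^2 = 361 <= 399 < 400 = 20^2, so 19 <= sqrt(399) < 20.
floor(sqrt(399)) = 19.

19


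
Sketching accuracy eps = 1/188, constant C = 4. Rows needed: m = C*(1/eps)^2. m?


1/eps = 188.
(1/eps)^2 = 35344.
m = 4*35344 = 141376.

141376


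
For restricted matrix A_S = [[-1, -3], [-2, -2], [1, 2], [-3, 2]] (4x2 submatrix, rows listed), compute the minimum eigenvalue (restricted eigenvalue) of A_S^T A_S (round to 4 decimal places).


A_S^T A_S = [[15, 3], [3, 21]].
trace = 36.
det = 306.
disc = trace^2 - 4*det = 1296 - 4*306 = 72.
sqrt(72) ≈ 8.485281.
lam_min = (36 - sqrt(72))/2 ≈ (36 - 8.485281)/2 = 13.7573595 ≈ 13.7574.

13.7574


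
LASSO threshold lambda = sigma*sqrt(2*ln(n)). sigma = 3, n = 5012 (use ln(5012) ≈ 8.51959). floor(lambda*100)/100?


ln(5012) ≈ 8.51959.
2*ln(n) ≈ 17.03918.
sqrt(2*ln(n)) ≈ sqrt(17.03918) ≈ 4.127854.
lambda ≈ 3*4.127854 = 12.383562.
floor(lambda*100)/100 = 12.38.

12.38


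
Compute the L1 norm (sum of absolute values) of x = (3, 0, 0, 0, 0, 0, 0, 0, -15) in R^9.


Non-zero entries: [(0, 3), (8, -15)]
Absolute values: [3, 15]
||x||_1 = sum = 18.

18


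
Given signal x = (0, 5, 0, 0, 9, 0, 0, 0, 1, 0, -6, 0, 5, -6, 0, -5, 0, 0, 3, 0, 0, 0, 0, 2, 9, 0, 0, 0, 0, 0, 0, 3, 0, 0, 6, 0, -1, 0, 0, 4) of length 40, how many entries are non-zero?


Non-zero positions: [1, 4, 8, 10, 12, 13, 15, 18, 23, 24, 31, 34, 36, 39].
Sparsity = 14.

14


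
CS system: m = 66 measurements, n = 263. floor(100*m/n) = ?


100*m/n = 100*66/263 ≈ 25.0951.
floor = 25.

25


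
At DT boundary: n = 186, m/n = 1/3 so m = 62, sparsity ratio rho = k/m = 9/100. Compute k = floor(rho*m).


m = 1/3*186 = 62.
rho = 9/100.
rho*m = 9/100*62 = 5.58.
k = floor(5.58) = 5.

5


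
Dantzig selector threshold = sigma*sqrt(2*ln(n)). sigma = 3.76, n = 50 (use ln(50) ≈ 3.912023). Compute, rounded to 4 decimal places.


ln(50) ≈ 3.912023.
2*ln(n) ≈ 7.824046.
sqrt(2*ln(n)) ≈ sqrt(7.824046) ≈ 2.79715.
threshold ≈ 3.76*2.79715 = 10.517284 ≈ 10.5173.

10.5173


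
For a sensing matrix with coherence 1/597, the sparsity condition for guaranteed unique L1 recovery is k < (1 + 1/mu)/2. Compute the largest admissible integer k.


1/mu = 597.
1 + 1/mu = 598.
(1 + 1/mu)/2 = 299 is an integer and the inequality is strict, so k_max = 299 - 1 = 298.

298


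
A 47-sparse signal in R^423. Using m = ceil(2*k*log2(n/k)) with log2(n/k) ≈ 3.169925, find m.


log2(n/k) = log2(423/47) ≈ 3.169925.
2*k*log2(n/k) ≈ 2*47*3.169925 = 297.97295.
m = ceil(297.97295) = 298.

298


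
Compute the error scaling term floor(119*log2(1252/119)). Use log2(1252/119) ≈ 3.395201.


log2(n/k) = log2(1252/119) ≈ 3.395201.
k*log2(n/k) ≈ 119*3.395201 = 404.028919.
floor(404.028919) = 404.

404


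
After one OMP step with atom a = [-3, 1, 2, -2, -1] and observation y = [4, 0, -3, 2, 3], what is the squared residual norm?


a^T a = 19.
a^T y = -25.
coeff = -25/19 = -25/19.
||r||^2 = 97/19.

97/19


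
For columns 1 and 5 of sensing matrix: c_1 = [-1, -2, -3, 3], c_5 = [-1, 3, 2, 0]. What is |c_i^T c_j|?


Inner product: -1*-1 + -2*3 + -3*2 + 3*0
Products: [1, -6, -6, 0]
Sum = -11.
|dot| = 11.

11


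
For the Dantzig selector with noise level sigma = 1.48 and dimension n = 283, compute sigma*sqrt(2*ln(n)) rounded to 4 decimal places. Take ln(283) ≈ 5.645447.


ln(283) ≈ 5.645447.
2*ln(n) ≈ 11.290894.
sqrt(2*ln(n)) ≈ sqrt(11.290894) ≈ 3.360193.
threshold ≈ 1.48*3.360193 = 4.97308564 ≈ 4.9731.

4.9731


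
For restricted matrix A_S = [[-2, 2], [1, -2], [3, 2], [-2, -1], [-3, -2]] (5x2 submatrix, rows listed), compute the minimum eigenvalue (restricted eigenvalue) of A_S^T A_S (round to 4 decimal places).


A_S^T A_S = [[27, 8], [8, 17]].
trace = 44.
det = 395.
disc = trace^2 - 4*det = 1936 - 4*395 = 356.
sqrt(356) ≈ 18.867962.
lam_min = (44 - sqrt(356))/2 ≈ (44 - 18.867962)/2 = 12.566019 ≈ 12.5660.

12.5660


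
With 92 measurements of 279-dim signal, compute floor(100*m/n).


100*m/n = 100*92/279 ≈ 32.9749.
floor = 32.

32


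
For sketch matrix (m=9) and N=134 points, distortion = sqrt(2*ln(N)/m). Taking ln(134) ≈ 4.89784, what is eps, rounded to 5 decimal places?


ln(134) ≈ 4.89784.
2*ln(N)/m ≈ 2*4.89784/9 ≈ 1.08840889.
eps = sqrt(1.08840889) ≈ 1.0432684 ≈ 1.04327.

1.04327


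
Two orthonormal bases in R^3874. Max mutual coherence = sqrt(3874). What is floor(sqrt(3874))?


62^2 = 3844 <= 3874 < 3969 = 63^2, so 62 <= sqrt(3874) < 63.
floor(sqrt(3874)) = 62.

62


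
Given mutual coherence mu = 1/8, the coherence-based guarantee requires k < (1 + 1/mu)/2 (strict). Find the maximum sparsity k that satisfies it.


1/mu = 8.
1 + 1/mu = 9.
(1 + 1/mu)/2 = 4.5 is not an integer, so k_max = floor(4.5) = 4.

4


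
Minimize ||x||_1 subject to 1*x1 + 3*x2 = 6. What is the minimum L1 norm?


Axis intercepts:
  x1 = 6, x2 = 0: L1 = 6
  x1 = 0, x2 = 2: L1 = 2
x* = (0, 2)
||x*||_1 = 2.

2


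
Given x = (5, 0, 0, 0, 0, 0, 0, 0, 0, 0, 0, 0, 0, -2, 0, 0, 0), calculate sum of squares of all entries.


Non-zero entries: [(0, 5), (13, -2)]
Squares: [25, 4]
||x||_2^2 = sum = 29.

29


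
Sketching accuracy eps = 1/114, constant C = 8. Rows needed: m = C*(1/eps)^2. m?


1/eps = 114.
(1/eps)^2 = 12996.
m = 8*12996 = 103968.

103968


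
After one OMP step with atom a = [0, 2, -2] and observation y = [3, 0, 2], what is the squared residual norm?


a^T a = 8.
a^T y = -4.
coeff = -4/8 = -1/2.
||r||^2 = 11.

11


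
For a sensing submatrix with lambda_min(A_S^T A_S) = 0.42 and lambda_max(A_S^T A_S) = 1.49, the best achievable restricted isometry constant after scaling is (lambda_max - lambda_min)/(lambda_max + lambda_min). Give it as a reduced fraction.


lambda_max - lambda_min = 1.49 - 0.42 = 1.07.
lambda_max + lambda_min = 1.49 + 0.42 = 1.91.
delta = 1.07/1.91 = 107/191.

107/191


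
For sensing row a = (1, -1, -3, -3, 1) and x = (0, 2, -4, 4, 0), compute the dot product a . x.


Non-zero terms: ['-1*2', '-3*-4', '-3*4']
Products: [-2, 12, -12]
y = sum = -2.

-2


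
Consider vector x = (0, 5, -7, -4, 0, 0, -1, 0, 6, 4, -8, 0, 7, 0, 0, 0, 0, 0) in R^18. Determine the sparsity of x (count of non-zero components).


Non-zero positions: [1, 2, 3, 6, 8, 9, 10, 12].
Sparsity = 8.

8


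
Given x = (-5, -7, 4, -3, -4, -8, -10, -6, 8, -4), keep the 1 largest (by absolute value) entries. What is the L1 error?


Sorted |x_i| descending: [10, 8, 8, 7, 6, 5, 4, 4, 4, 3]
Keep top 1: [10]
Tail entries: [8, 8, 7, 6, 5, 4, 4, 4, 3]
L1 error = sum of tail = 49.

49


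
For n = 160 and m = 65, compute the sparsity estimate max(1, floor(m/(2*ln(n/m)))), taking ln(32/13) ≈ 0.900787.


n/m = 160/65 = 32/13.
ln(n/m) ≈ 0.900787.
2*ln(n/m) ≈ 1.801574.
m/(2*ln(n/m)) ≈ 65/1.801574 ≈ 36.0796.
floor = 36.
k_max = max(1, 36) = 36.

36


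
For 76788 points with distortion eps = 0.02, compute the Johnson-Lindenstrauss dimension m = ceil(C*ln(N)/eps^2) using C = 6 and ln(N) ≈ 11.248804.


ln(76788) ≈ 11.248804.
eps^2 = 0.02^2 = 0.0004.
C*ln(N)/eps^2 ≈ 6*11.248804/0.0004 ≈ 168732.06.
m = ceil(168732.06) = 168733.

168733


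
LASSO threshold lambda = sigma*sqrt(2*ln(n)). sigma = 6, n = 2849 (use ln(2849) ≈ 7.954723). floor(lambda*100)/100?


ln(2849) ≈ 7.954723.
2*ln(n) ≈ 15.909446.
sqrt(2*ln(n)) ≈ sqrt(15.909446) ≈ 3.988665.
lambda ≈ 6*3.988665 = 23.93199.
floor(lambda*100)/100 = 23.93.

23.93


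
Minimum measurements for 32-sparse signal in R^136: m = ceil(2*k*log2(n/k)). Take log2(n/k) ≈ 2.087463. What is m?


log2(n/k) = log2(136/32) ≈ 2.087463.
2*k*log2(n/k) ≈ 2*32*2.087463 = 133.597632.
m = ceil(133.597632) = 134.

134


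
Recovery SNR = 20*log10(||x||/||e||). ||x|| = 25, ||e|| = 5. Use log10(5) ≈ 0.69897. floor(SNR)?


||x||/||e|| = 25/5 = 5.
log10(5) ≈ 0.69897.
20*log10(||x||/||e||) ≈ 20*0.69897 = 13.9794.
floor(13.9794) = 13.

13


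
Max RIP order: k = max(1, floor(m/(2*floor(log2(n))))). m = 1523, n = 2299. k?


floor(log2(2299)) = 11.
2*11 = 22.
m/(2*floor(log2(n))) = 1523/22 ≈ 69.2273.
floor = 69.
k = max(1, 69) = 69.

69


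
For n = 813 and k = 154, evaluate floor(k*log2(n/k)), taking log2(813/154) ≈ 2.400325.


log2(n/k) = log2(813/154) ≈ 2.400325.
k*log2(n/k) ≈ 154*2.400325 = 369.65005.
floor(369.65005) = 369.

369


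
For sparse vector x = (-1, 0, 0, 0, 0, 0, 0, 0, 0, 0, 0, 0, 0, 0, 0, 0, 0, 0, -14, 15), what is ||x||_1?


Non-zero entries: [(0, -1), (18, -14), (19, 15)]
Absolute values: [1, 14, 15]
||x||_1 = sum = 30.

30


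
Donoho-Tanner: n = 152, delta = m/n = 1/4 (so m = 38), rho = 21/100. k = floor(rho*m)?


m = 1/4*152 = 38.
rho = 21/100.
rho*m = 21/100*38 = 7.98.
k = floor(7.98) = 7.

7


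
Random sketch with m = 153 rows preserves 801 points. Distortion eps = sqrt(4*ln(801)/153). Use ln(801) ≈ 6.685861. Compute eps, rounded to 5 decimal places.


ln(801) ≈ 6.685861.
4*ln(N)/m ≈ 4*6.685861/153 ≈ 0.17479375.
eps = sqrt(0.17479375) ≈ 0.4180834 ≈ 0.41808.

0.41808


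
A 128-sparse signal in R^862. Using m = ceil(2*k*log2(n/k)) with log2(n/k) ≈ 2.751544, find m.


log2(n/k) = log2(862/128) ≈ 2.751544.
2*k*log2(n/k) ≈ 2*128*2.751544 = 704.395264.
m = ceil(704.395264) = 705.

705


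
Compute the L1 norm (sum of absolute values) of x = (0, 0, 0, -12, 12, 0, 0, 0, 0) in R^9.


Non-zero entries: [(3, -12), (4, 12)]
Absolute values: [12, 12]
||x||_1 = sum = 24.

24


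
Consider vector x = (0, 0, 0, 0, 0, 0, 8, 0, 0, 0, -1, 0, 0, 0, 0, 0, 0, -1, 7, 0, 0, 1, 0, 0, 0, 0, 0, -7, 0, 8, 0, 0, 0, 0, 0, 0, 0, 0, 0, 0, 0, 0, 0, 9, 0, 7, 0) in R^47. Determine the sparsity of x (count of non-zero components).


Non-zero positions: [6, 10, 17, 18, 21, 27, 29, 43, 45].
Sparsity = 9.

9


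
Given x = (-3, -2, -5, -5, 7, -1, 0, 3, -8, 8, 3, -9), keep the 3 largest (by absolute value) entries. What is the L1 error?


Sorted |x_i| descending: [9, 8, 8, 7, 5, 5, 3, 3, 3, 2, 1, 0]
Keep top 3: [9, 8, 8]
Tail entries: [7, 5, 5, 3, 3, 3, 2, 1, 0]
L1 error = sum of tail = 29.

29


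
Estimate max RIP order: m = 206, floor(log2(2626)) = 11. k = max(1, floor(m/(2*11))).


floor(log2(2626)) = 11.
2*11 = 22.
m/(2*floor(log2(n))) = 206/22 ≈ 9.3636.
floor = 9.
k = max(1, 9) = 9.

9


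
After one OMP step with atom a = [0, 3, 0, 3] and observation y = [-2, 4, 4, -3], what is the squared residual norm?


a^T a = 18.
a^T y = 3.
coeff = 3/18 = 1/6.
||r||^2 = 89/2.

89/2


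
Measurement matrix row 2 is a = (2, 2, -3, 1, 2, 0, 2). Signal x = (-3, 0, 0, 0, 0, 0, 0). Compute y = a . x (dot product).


Non-zero terms: ['2*-3']
Products: [-6]
y = sum = -6.

-6


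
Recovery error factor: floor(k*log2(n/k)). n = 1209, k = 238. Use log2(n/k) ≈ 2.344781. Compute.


log2(n/k) = log2(1209/238) ≈ 2.344781.
k*log2(n/k) ≈ 238*2.344781 = 558.057878.
floor(558.057878) = 558.

558


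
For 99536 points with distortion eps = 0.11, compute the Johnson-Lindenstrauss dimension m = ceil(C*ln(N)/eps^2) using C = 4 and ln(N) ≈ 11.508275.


ln(99536) ≈ 11.508275.
eps^2 = 0.11^2 = 0.0121.
C*ln(N)/eps^2 ≈ 4*11.508275/0.0121 ≈ 3804.3884.
m = ceil(3804.3884) = 3805.

3805


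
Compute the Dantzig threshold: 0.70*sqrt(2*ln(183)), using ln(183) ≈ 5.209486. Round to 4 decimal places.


ln(183) ≈ 5.209486.
2*ln(n) ≈ 10.418972.
sqrt(2*ln(n)) ≈ sqrt(10.418972) ≈ 3.227843.
threshold ≈ 0.70*3.227843 = 2.2594901 ≈ 2.2595.

2.2595


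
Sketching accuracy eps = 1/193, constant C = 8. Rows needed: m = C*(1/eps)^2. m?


1/eps = 193.
(1/eps)^2 = 37249.
m = 8*37249 = 297992.

297992


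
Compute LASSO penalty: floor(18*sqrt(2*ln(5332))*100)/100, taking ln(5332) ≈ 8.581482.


ln(5332) ≈ 8.581482.
2*ln(n) ≈ 17.162964.
sqrt(2*ln(n)) ≈ sqrt(17.162964) ≈ 4.142821.
lambda ≈ 18*4.142821 = 74.570778.
floor(lambda*100)/100 = 74.57.

74.57


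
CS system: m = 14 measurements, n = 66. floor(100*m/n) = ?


100*m/n = 100*14/66 ≈ 21.2121.
floor = 21.

21


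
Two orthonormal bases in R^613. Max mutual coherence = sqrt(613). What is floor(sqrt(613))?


24^2 = 576 <= 613 < 625 = 25^2, so 24 <= sqrt(613) < 25.
floor(sqrt(613)) = 24.

24


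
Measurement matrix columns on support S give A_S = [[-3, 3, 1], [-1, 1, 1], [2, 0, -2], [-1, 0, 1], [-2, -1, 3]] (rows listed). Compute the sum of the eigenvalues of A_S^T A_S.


Sum of eigenvalues of A_S^T A_S = trace(A_S^T A_S) = sum of squared column norms of A_S.
A_S^T A_S diagonal: [19, 11, 16].
trace = 19 + 11 + 16 = 46.

46


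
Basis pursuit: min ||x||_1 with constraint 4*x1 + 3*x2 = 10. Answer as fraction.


Axis intercepts:
  x1 = 5/2, x2 = 0: L1 = 5/2
  x1 = 0, x2 = 10/3: L1 = 10/3
x* = (5/2, 0)
||x*||_1 = 5/2.

5/2


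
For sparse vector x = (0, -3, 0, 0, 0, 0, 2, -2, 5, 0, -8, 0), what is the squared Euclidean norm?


Non-zero entries: [(1, -3), (6, 2), (7, -2), (8, 5), (10, -8)]
Squares: [9, 4, 4, 25, 64]
||x||_2^2 = sum = 106.

106


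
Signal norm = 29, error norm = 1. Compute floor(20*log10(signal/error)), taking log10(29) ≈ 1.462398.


||x||/||e|| = 29/1 = 29.
log10(29) ≈ 1.462398.
20*log10(||x||/||e||) ≈ 20*1.462398 = 29.24796.
floor(29.24796) = 29.

29


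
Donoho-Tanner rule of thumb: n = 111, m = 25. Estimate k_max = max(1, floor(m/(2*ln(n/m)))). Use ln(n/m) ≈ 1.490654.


n/m = 111/25.
ln(n/m) ≈ 1.490654.
2*ln(n/m) ≈ 2.981308.
m/(2*ln(n/m)) ≈ 25/2.981308 ≈ 8.3856.
floor = 8.
k_max = max(1, 8) = 8.

8


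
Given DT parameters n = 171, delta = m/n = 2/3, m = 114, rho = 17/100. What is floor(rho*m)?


m = 2/3*171 = 114.
rho = 17/100.
rho*m = 17/100*114 = 19.38.
k = floor(19.38) = 19.

19


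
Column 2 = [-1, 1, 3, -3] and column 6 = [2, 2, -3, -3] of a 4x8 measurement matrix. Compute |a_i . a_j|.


Inner product: -1*2 + 1*2 + 3*-3 + -3*-3
Products: [-2, 2, -9, 9]
Sum = 0.
|dot| = 0.

0


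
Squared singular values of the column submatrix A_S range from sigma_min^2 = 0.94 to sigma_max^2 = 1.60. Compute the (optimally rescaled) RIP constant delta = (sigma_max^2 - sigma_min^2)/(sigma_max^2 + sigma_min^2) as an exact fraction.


lambda_max - lambda_min = 1.60 - 0.94 = 0.66.
lambda_max + lambda_min = 1.60 + 0.94 = 2.54.
delta = 0.66/2.54 = 66/254 = 33/127.

33/127


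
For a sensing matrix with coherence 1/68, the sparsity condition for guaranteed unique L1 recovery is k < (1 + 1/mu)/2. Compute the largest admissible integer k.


1/mu = 68.
1 + 1/mu = 69.
(1 + 1/mu)/2 = 34.5 is not an integer, so k_max = floor(34.5) = 34.

34


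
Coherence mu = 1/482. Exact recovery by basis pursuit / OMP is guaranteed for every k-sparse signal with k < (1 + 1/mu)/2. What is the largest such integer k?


1/mu = 482.
1 + 1/mu = 483.
(1 + 1/mu)/2 = 241.5 is not an integer, so k_max = floor(241.5) = 241.

241


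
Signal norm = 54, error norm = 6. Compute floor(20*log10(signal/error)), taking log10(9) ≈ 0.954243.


||x||/||e|| = 54/6 = 9.
log10(9) ≈ 0.954243.
20*log10(||x||/||e||) ≈ 20*0.954243 = 19.08486.
floor(19.08486) = 19.

19


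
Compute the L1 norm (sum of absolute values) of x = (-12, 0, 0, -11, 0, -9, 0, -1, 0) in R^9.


Non-zero entries: [(0, -12), (3, -11), (5, -9), (7, -1)]
Absolute values: [12, 11, 9, 1]
||x||_1 = sum = 33.

33


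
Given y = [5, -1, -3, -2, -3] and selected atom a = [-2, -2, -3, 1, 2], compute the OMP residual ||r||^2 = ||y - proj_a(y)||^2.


a^T a = 22.
a^T y = -7.
coeff = -7/22 = -7/22.
||r||^2 = 1007/22.

1007/22


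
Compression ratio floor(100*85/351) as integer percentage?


100*m/n = 100*85/351 ≈ 24.2165.
floor = 24.

24


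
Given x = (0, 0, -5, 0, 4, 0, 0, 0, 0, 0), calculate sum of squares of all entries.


Non-zero entries: [(2, -5), (4, 4)]
Squares: [25, 16]
||x||_2^2 = sum = 41.

41


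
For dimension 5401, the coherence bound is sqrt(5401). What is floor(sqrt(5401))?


73^2 = 5329 <= 5401 < 5476 = 74^2, so 73 <= sqrt(5401) < 74.
floor(sqrt(5401)) = 73.

73


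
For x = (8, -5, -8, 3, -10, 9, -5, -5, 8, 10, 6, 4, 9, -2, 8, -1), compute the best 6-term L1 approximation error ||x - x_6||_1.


Sorted |x_i| descending: [10, 10, 9, 9, 8, 8, 8, 8, 6, 5, 5, 5, 4, 3, 2, 1]
Keep top 6: [10, 10, 9, 9, 8, 8]
Tail entries: [8, 8, 6, 5, 5, 5, 4, 3, 2, 1]
L1 error = sum of tail = 47.

47


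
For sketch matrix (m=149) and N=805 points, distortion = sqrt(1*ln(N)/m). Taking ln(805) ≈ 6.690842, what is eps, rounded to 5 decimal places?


ln(805) ≈ 6.690842.
1*ln(N)/m ≈ 1*6.690842/149 ≈ 0.04490498.
eps = sqrt(0.04490498) ≈ 0.211908 ≈ 0.21191.

0.21191


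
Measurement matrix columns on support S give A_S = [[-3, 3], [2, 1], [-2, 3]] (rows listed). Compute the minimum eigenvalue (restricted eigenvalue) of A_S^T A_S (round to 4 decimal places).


A_S^T A_S = [[17, -13], [-13, 19]].
trace = 36.
det = 154.
disc = trace^2 - 4*det = 1296 - 4*154 = 680.
sqrt(680) ≈ 26.076810.
lam_min = (36 - sqrt(680))/2 ≈ (36 - 26.076810)/2 = 4.961595 ≈ 4.9616.

4.9616


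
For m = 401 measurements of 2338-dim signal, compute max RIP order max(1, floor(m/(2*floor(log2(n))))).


floor(log2(2338)) = 11.
2*11 = 22.
m/(2*floor(log2(n))) = 401/22 ≈ 18.2273.
floor = 18.
k = max(1, 18) = 18.

18


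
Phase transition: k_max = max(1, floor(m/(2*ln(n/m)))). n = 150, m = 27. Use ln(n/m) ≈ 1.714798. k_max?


n/m = 150/27 = 50/9.
ln(n/m) ≈ 1.714798.
2*ln(n/m) ≈ 3.429596.
m/(2*ln(n/m)) ≈ 27/3.429596 ≈ 7.8726.
floor = 7.
k_max = max(1, 7) = 7.

7


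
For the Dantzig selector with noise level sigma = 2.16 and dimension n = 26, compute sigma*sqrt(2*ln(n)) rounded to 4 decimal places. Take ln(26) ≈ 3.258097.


ln(26) ≈ 3.258097.
2*ln(n) ≈ 6.516194.
sqrt(2*ln(n)) ≈ sqrt(6.516194) ≈ 2.552684.
threshold ≈ 2.16*2.552684 = 5.51379744 ≈ 5.5138.

5.5138


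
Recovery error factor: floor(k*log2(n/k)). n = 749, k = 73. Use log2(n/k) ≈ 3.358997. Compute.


log2(n/k) = log2(749/73) ≈ 3.358997.
k*log2(n/k) ≈ 73*3.358997 = 245.206781.
floor(245.206781) = 245.

245


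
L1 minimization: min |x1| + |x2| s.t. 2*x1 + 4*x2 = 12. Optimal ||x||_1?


Axis intercepts:
  x1 = 6, x2 = 0: L1 = 6
  x1 = 0, x2 = 3: L1 = 3
x* = (0, 3)
||x*||_1 = 3.

3


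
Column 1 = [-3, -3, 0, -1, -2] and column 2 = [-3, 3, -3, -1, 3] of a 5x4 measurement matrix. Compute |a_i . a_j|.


Inner product: -3*-3 + -3*3 + 0*-3 + -1*-1 + -2*3
Products: [9, -9, 0, 1, -6]
Sum = -5.
|dot| = 5.

5


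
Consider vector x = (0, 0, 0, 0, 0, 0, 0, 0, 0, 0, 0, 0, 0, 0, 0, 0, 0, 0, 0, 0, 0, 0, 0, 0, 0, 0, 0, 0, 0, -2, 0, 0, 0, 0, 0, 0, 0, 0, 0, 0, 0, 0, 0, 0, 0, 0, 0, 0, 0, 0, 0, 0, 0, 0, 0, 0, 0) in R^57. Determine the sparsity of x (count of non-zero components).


Non-zero positions: [29].
Sparsity = 1.

1


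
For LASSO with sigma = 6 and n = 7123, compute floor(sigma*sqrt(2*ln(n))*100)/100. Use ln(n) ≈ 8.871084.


ln(7123) ≈ 8.871084.
2*ln(n) ≈ 17.742168.
sqrt(2*ln(n)) ≈ sqrt(17.742168) ≈ 4.212145.
lambda ≈ 6*4.212145 = 25.27287.
floor(lambda*100)/100 = 25.27.

25.27


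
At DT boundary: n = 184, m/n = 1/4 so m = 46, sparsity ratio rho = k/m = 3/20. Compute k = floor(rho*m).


m = 1/4*184 = 46.
rho = 3/20.
rho*m = 3/20*46 = 6.9.
k = floor(6.9) = 6.

6


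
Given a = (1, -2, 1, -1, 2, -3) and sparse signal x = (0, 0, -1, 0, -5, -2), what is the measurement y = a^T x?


Non-zero terms: ['1*-1', '2*-5', '-3*-2']
Products: [-1, -10, 6]
y = sum = -5.

-5


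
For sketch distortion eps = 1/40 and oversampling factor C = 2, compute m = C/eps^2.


1/eps = 40.
(1/eps)^2 = 1600.
m = 2*1600 = 3200.

3200


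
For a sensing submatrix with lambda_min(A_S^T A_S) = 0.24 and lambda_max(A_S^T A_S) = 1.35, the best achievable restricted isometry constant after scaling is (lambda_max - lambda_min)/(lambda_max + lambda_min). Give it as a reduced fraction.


lambda_max - lambda_min = 1.35 - 0.24 = 1.11.
lambda_max + lambda_min = 1.35 + 0.24 = 1.59.
delta = 1.11/1.59 = 111/159 = 37/53.

37/53


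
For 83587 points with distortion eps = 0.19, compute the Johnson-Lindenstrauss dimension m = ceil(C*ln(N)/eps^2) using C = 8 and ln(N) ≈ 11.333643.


ln(83587) ≈ 11.333643.
eps^2 = 0.19^2 = 0.0361.
C*ln(N)/eps^2 ≈ 8*11.333643/0.0361 ≈ 2511.6106.
m = ceil(2511.6106) = 2512.

2512


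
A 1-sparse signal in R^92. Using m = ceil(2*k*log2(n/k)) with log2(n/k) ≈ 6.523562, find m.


log2(n/k) = log2(92/1) ≈ 6.523562.
2*k*log2(n/k) ≈ 2*1*6.523562 = 13.047124.
m = ceil(13.047124) = 14.

14


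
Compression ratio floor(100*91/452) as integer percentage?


100*m/n = 100*91/452 ≈ 20.1327.
floor = 20.

20


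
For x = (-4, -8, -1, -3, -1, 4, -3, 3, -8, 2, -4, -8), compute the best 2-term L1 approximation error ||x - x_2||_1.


Sorted |x_i| descending: [8, 8, 8, 4, 4, 4, 3, 3, 3, 2, 1, 1]
Keep top 2: [8, 8]
Tail entries: [8, 4, 4, 4, 3, 3, 3, 2, 1, 1]
L1 error = sum of tail = 33.

33


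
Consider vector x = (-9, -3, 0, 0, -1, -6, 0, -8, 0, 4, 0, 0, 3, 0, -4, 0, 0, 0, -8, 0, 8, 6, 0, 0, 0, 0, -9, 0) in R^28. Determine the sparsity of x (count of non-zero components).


Non-zero positions: [0, 1, 4, 5, 7, 9, 12, 14, 18, 20, 21, 26].
Sparsity = 12.

12


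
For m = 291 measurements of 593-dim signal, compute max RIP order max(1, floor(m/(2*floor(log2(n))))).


floor(log2(593)) = 9.
2*9 = 18.
m/(2*floor(log2(n))) = 291/18 ≈ 16.1667.
floor = 16.
k = max(1, 16) = 16.

16


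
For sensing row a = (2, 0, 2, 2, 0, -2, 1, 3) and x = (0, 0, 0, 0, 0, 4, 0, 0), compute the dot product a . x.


Non-zero terms: ['-2*4']
Products: [-8]
y = sum = -8.

-8


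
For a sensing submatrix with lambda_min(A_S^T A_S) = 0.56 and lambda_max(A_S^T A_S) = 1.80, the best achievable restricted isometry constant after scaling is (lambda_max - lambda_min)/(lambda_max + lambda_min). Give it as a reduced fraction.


lambda_max - lambda_min = 1.80 - 0.56 = 1.24.
lambda_max + lambda_min = 1.80 + 0.56 = 2.36.
delta = 1.24/2.36 = 124/236 = 31/59.

31/59


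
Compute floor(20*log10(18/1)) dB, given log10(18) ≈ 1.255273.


||x||/||e|| = 18/1 = 18.
log10(18) ≈ 1.255273.
20*log10(||x||/||e||) ≈ 20*1.255273 = 25.10546.
floor(25.10546) = 25.

25


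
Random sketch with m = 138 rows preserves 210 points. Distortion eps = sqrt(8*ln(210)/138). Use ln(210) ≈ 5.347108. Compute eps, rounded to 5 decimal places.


ln(210) ≈ 5.347108.
8*ln(N)/m ≈ 8*5.347108/138 ≈ 0.30997728.
eps = sqrt(0.30997728) ≈ 0.556756 ≈ 0.55676.

0.55676


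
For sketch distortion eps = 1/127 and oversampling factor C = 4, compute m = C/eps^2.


1/eps = 127.
(1/eps)^2 = 16129.
m = 4*16129 = 64516.

64516


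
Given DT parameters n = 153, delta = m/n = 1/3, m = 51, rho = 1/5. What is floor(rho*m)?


m = 1/3*153 = 51.
rho = 1/5.
rho*m = 1/5*51 = 10.2.
k = floor(10.2) = 10.

10


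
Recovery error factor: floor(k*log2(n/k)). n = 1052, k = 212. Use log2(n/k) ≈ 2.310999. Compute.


log2(n/k) = log2(1052/212) ≈ 2.310999.
k*log2(n/k) ≈ 212*2.310999 = 489.931788.
floor(489.931788) = 489.

489


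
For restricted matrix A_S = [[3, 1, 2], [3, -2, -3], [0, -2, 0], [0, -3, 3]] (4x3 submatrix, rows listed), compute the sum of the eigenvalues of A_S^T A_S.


Sum of eigenvalues of A_S^T A_S = trace(A_S^T A_S) = sum of squared column norms of A_S.
A_S^T A_S diagonal: [18, 18, 22].
trace = 18 + 18 + 22 = 58.

58


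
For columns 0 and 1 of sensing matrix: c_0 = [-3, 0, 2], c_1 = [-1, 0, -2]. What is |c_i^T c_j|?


Inner product: -3*-1 + 0*0 + 2*-2
Products: [3, 0, -4]
Sum = -1.
|dot| = 1.

1


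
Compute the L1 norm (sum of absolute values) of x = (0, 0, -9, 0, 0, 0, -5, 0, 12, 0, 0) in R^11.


Non-zero entries: [(2, -9), (6, -5), (8, 12)]
Absolute values: [9, 5, 12]
||x||_1 = sum = 26.

26


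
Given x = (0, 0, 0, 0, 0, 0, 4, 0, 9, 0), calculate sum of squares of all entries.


Non-zero entries: [(6, 4), (8, 9)]
Squares: [16, 81]
||x||_2^2 = sum = 97.

97


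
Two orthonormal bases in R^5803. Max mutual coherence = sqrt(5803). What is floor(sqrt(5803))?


76^2 = 5776 <= 5803 < 5929 = 77^2, so 76 <= sqrt(5803) < 77.
floor(sqrt(5803)) = 76.

76


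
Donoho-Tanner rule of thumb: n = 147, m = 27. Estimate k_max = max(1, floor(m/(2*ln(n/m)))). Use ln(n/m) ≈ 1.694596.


n/m = 147/27 = 49/9.
ln(n/m) ≈ 1.694596.
2*ln(n/m) ≈ 3.389192.
m/(2*ln(n/m)) ≈ 27/3.389192 ≈ 7.9665.
floor = 7.
k_max = max(1, 7) = 7.

7
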